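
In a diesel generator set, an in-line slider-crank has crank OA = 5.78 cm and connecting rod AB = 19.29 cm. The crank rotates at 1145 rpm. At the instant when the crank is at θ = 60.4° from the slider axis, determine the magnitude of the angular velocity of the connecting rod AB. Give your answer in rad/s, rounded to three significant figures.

18.4

ω = 119.9 rad/s (converted from 1145 rpm).
The rod makes angle φ with the slider axis where L sinφ = r sinθ; differentiating, L cosφ·φ̇ = r ω cosθ.
L cosφ = √(L² − r² sin²θ) = 0.18624 m.
|ω_rod| = r ω |cosθ| / √(L² − r² sin²θ) = 0.0578·119.9·0.49394/0.18624 = 18.381 rad/s.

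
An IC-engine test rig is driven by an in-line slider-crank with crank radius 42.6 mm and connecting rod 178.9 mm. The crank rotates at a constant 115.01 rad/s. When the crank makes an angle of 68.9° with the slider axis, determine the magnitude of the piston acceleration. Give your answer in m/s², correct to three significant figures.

102

ω = 115 rad/s
x(θ) = r cosθ + √(L² − r² sin²θ); with ω constant, a = ω²·d²x/dθ².
d²x/dθ² = −r cosθ − r²(cos2θ)/√u − r⁴ sin²2θ/(4u^{3/2}),  u = L² − r² sin²θ = 0.0304256 m².
Substituting r = 0.0426 m, L = 0.1789 m, θ = 68.9°: d²x/dθ² = -0.0076986 m.
a = ω²·d²x/dθ² = (115)²·(-0.0076986) = -101.83 m/s²;  |a| = 101.83 m/s².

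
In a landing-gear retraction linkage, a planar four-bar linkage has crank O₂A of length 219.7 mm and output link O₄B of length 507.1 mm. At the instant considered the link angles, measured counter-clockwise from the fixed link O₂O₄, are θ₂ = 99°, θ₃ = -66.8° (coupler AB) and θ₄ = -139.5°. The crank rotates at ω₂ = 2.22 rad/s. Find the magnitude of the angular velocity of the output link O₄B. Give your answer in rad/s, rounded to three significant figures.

ω₂ = 2.22 rad/s
Differentiating the loop-closure r₂e^{iθ₂}+r₃e^{iθ₃}=r₁+r₄e^{iθ₄} gives r₂ω₂e^{iθ₂}+r₃ω₃e^{iθ₃}=r₄ω₄e^{iθ₄}.
Eliminating the other unknown: ω₄ = r₂ω₂ sin(θ₂−θ₃) / [r₄ sin(θ₄−θ₃)].
Numerator sine = +0.24531; denominator sine = -0.95476.
Result = 0.2197·2.22·(+0.24531) / (0.5071·(-0.95476)) = -0.24712 rad/s; magnitude 0.24712 rad/s.

0.247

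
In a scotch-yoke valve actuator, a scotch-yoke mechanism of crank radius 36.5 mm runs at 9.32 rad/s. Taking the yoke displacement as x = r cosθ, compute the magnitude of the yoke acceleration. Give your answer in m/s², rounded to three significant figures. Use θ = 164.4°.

3.05

ω = 9.32 rad/s
x = r cosθ ⇒ ẍ = −rω² cosθ (ω constant).
|a| = rω²|cosθ| = 0.0365·(9.32)²·|cos 164.4°| = 3.0537 m/s².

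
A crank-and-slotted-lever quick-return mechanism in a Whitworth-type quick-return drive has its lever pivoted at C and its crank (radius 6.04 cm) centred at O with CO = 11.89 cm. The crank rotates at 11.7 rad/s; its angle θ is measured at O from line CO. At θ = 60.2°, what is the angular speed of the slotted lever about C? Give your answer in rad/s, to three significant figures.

ω = 11.7 rad/s
Crank pin A relative to C: A = (d + r cosθ, r sinθ); lever angle φ = atan2(r sinθ, d + r cosθ).
Differentiating tanφ: φ̇ = rω(d cosθ + r)/(d² + r² + 2dr cosθ).
d² + r² + 2dr cosθ = |CA|² = 0.0249235 m²;  d cosθ + r = +0.11949 m.
|ω_lever| = |0.0604·11.7·+0.11949| / 0.0249235 = 3.388 rad/s.

3.39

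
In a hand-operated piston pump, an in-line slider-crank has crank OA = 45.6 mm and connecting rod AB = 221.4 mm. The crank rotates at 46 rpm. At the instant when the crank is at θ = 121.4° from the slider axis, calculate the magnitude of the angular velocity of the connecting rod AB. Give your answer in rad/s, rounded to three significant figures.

ω = 4.817 rad/s (converted from 46 rpm).
The rod makes angle φ with the slider axis where L sinφ = r sinθ; differentiating, L cosφ·φ̇ = r ω cosθ.
L cosφ = √(L² − r² sin²θ) = 0.21795 m.
|ω_rod| = r ω |cosθ| / √(L² − r² sin²θ) = 0.0456·4.817·0.52101/0.21795 = 0.52509 rad/s.

0.525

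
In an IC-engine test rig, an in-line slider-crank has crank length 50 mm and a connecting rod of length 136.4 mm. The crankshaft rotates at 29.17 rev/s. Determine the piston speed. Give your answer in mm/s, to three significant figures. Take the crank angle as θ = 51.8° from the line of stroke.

8910

ω = 2π·29.2 = 183.3 rad/s
For an in-line slider-crank, x = r cosθ + √(L² − r² sin²θ), so v = −rω sinθ·[1 + r cosθ/√(L² − r² sin²θ)].
With r = 0.05 m, L = 0.1364 m, θ = 51.8°: √(L² − r² sin²θ) = 0.13062 m.
v = −0.05·183.3·0.78586·[1 + 0.05·0.61841/0.13062] = -8.9064 m/s.
|v| = 8.9064 m/s = 8906.4 mm/s.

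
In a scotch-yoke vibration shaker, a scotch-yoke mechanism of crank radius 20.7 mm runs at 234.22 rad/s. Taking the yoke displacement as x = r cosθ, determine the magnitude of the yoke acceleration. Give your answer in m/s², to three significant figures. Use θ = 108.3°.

357

ω = 234.2 rad/s
x = r cosθ ⇒ ẍ = −rω² cosθ (ω constant).
|a| = rω²|cosθ| = 0.0207·(234.2)²·|cos 108.3°| = 356.56 m/s².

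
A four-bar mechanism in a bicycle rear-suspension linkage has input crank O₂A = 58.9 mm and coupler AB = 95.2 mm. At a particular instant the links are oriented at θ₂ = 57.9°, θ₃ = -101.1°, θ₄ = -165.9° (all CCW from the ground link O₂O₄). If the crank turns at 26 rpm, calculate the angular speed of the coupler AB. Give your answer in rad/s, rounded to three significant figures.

ω₂ = 2.723 rad/s (from 26 rpm).
Differentiating the loop-closure r₂e^{iθ₂}+r₃e^{iθ₃}=r₁+r₄e^{iθ₄} gives r₂ω₂e^{iθ₂}+r₃ω₃e^{iθ₃}=r₄ω₄e^{iθ₄}.
Eliminating the other unknown: ω₃ = r₂ω₂ sin(θ₄−θ₂) / [r₃ sin(θ₃−θ₄)].
Numerator sine = +0.69214; denominator sine = +0.90483.
Result = 0.0589·2.723·(+0.69214) / (0.0952·(+0.90483)) = +1.2886 rad/s; magnitude 1.2886 rad/s.

1.29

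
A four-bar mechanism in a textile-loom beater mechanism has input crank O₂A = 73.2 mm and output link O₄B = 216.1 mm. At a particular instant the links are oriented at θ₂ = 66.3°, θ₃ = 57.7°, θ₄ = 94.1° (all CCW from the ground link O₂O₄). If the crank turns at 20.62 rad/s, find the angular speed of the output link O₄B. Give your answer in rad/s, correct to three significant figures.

ω₂ = 20.62 rad/s
Differentiating the loop-closure r₂e^{iθ₂}+r₃e^{iθ₃}=r₁+r₄e^{iθ₄} gives r₂ω₂e^{iθ₂}+r₃ω₃e^{iθ₃}=r₄ω₄e^{iθ₄}.
Eliminating the other unknown: ω₄ = r₂ω₂ sin(θ₂−θ₃) / [r₄ sin(θ₄−θ₃)].
Numerator sine = +0.14954; denominator sine = +0.59342.
Result = 0.0732·20.62·(+0.14954) / (0.2161·(+0.59342)) = +1.7601 rad/s; magnitude 1.7601 rad/s.

1.76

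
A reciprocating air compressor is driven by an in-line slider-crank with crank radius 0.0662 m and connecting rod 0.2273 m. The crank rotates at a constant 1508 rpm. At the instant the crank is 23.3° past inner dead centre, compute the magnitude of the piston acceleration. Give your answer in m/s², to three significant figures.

ω = 2π·1508/60 = 157.9 rad/s
x(θ) = r cosθ + √(L² − r² sin²θ); with ω constant, a = ω²·d²x/dθ².
d²x/dθ² = −r cosθ − r²(cos2θ)/√u − r⁴ sin²2θ/(4u^{3/2}),  u = L² − r² sin²θ = 0.0509796 m².
Substituting r = 0.0662 m, L = 0.2273 m, θ = 23.3°: d²x/dθ² = -0.074357 m.
a = ω²·d²x/dθ² = (157.9)²·(-0.074357) = -1854.3 m/s²;  |a| = 1854.3 m/s².

1850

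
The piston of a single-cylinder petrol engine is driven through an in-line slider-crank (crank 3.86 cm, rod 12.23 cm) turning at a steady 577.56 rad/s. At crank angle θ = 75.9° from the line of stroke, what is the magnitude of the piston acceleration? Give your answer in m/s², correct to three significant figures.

599

ω = 577.6 rad/s
x(θ) = r cosθ + √(L² − r² sin²θ); with ω constant, a = ω²·d²x/dθ².
d²x/dθ² = −r cosθ − r²(cos2θ)/√u − r⁴ sin²2θ/(4u^{3/2}),  u = L² − r² sin²θ = 0.0135558 m².
Substituting r = 0.0386 m, L = 0.1223 m, θ = 75.9°: d²x/dθ² = +0.0017961 m.
a = ω²·d²x/dθ² = (577.6)²·(+0.0017961) = +599.13 m/s²;  |a| = 599.13 m/s².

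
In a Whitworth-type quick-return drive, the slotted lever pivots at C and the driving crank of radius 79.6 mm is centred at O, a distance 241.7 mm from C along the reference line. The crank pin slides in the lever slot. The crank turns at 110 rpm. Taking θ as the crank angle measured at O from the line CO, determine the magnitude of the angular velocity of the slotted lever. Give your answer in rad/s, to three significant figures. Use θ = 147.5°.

3.53

ω = 11.52 rad/s (from 110 rpm).
Crank pin A relative to C: A = (d + r cosθ, r sinθ); lever angle φ = atan2(r sinθ, d + r cosθ).
Differentiating tanφ: φ̇ = rω(d cosθ + r)/(d² + r² + 2dr cosθ).
d² + r² + 2dr cosθ = |CA|² = 0.0323025 m²;  d cosθ + r = -0.12425 m.
|ω_lever| = |0.0796·11.52·-0.12425| / 0.0323025 = 3.5268 rad/s.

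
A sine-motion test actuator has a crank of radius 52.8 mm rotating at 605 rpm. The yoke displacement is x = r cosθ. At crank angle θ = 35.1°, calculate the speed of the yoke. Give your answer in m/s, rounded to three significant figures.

1.92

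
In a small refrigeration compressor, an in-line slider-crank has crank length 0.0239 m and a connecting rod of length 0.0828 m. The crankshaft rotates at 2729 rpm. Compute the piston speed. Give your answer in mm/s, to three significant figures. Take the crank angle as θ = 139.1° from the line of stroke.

3480

ω = 2π·2729/60 = 285.8 rad/s
For an in-line slider-crank, x = r cosθ + √(L² − r² sin²θ), so v = −rω sinθ·[1 + r cosθ/√(L² − r² sin²θ)].
With r = 0.0239 m, L = 0.0828 m, θ = 139.1°: √(L² − r² sin²θ) = 0.081308 m.
v = −0.0239·285.8·0.65474·[1 + 0.0239·-0.75585/0.081308] = -3.4784 m/s.
|v| = 3.4784 m/s = 3478.4 mm/s.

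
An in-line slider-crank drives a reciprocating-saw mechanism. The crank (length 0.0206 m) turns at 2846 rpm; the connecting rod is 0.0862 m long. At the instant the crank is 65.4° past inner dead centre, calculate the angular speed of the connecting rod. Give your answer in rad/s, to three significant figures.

30.4

ω = 298 rad/s (converted from 2846 rpm).
The rod makes angle φ with the slider axis where L sinφ = r sinθ; differentiating, L cosφ·φ̇ = r ω cosθ.
L cosφ = √(L² − r² sin²θ) = 0.08414 m.
|ω_rod| = r ω |cosθ| / √(L² − r² sin²θ) = 0.0206·298·0.41628/0.08414 = 30.375 rad/s.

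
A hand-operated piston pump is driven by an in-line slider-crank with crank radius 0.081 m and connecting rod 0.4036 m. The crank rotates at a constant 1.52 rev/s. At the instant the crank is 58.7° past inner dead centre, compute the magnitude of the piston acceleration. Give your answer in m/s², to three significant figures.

ω = 2π·1.52 = 9.55 rad/s
x(θ) = r cosθ + √(L² − r² sin²θ); with ω constant, a = ω²·d²x/dθ².
d²x/dθ² = −r cosθ − r²(cos2θ)/√u − r⁴ sin²2θ/(4u^{3/2}),  u = L² − r² sin²θ = 0.158103 m².
Substituting r = 0.081 m, L = 0.4036 m, θ = 58.7°: d²x/dθ² = -0.034622 m.
a = ω²·d²x/dθ² = (9.55)²·(-0.034622) = -3.1579 m/s²;  |a| = 3.1579 m/s².

3.16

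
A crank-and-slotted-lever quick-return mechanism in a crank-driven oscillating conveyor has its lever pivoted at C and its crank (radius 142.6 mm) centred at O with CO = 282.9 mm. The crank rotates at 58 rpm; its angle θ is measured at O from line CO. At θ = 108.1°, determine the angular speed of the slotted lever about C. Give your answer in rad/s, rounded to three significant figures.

0.629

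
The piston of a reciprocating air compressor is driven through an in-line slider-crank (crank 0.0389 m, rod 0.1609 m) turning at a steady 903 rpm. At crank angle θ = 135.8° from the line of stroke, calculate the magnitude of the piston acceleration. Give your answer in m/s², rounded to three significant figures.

ω = 2π·903/60 = 94.56 rad/s
x(θ) = r cosθ + √(L² − r² sin²θ); with ω constant, a = ω²·d²x/dθ².
d²x/dθ² = −r cosθ − r²(cos2θ)/√u − r⁴ sin²2θ/(4u^{3/2}),  u = L² − r² sin²θ = 0.0251533 m².
Substituting r = 0.0389 m, L = 0.1609 m, θ = 135.8°: d²x/dθ² = +0.027478 m.
a = ω²·d²x/dθ² = (94.56)²·(+0.027478) = +245.71 m/s²;  |a| = 245.71 m/s².

246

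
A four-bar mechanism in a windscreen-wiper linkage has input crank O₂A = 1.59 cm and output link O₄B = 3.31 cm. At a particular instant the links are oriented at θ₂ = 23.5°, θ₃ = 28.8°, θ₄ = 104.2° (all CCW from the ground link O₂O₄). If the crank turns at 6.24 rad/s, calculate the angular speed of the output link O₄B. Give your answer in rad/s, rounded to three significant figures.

0.286

ω₂ = 6.24 rad/s
Differentiating the loop-closure r₂e^{iθ₂}+r₃e^{iθ₃}=r₁+r₄e^{iθ₄} gives r₂ω₂e^{iθ₂}+r₃ω₃e^{iθ₃}=r₄ω₄e^{iθ₄}.
Eliminating the other unknown: ω₄ = r₂ω₂ sin(θ₂−θ₃) / [r₄ sin(θ₄−θ₃)].
Numerator sine = -0.09237; denominator sine = +0.96771.
Result = 0.0159·6.24·(-0.09237) / (0.0331·(+0.96771)) = -0.28612 rad/s; magnitude 0.28612 rad/s.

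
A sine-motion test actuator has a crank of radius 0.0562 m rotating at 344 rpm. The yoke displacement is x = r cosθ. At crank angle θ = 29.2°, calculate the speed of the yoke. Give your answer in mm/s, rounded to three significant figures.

988

ω = 36.02 rad/s (from 344 rpm).
x = r cosθ ⇒ ẋ = −rω sinθ.
|v| = rω|sinθ| = 0.0562·36.02·|sin 29.2°| = 0.98768 m/s = 987.68 mm/s.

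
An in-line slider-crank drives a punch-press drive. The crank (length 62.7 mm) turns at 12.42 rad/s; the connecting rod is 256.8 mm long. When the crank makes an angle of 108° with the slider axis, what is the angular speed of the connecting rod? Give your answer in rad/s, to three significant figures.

0.963

ω = 12.42 rad/s
The rod makes angle φ with the slider axis where L sinφ = r sinθ; differentiating, L cosφ·φ̇ = r ω cosθ.
L cosφ = √(L² − r² sin²θ) = 0.24978 m.
|ω_rod| = r ω |cosθ| / √(L² − r² sin²θ) = 0.0627·12.42·0.30902/0.24978 = 0.96341 rad/s.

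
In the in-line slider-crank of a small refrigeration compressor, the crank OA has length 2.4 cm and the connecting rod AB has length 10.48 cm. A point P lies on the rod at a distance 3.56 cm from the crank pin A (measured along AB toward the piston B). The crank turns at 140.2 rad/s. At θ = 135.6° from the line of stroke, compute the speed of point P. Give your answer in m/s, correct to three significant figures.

ω = 140.2 rad/s.  Crank-pin speed |V_A| = rω = 3.3648 m/s, perpendicular to OA.
Rod angle: sinφ = −(r/L) sinθ ⇒ φ = -9.220°; ω_rod = −rω cosθ/√(L²−r²sin²θ) = +23.24 rad/s.
V_P = V_A + ω_rod × AP, with AP = 0.0356 m along the rod.
Components: V_Px = −rω sinθ − a·ω_rod·sinφ = -2.2217 m/s;  V_Py = rω cosθ + a·ω_rod·cosφ = -1.5874 m/s.
|V_P| = √(V_Px² + V_Py²) = 2.7305 m/s.

2.73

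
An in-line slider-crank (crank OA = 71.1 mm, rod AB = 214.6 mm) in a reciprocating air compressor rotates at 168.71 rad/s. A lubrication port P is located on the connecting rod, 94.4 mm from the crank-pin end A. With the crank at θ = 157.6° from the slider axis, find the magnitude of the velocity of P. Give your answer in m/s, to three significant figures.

ω = 168.7 rad/s.  Crank-pin speed |V_A| = rω = 11.995 m/s, perpendicular to OA.
Rod angle: sinφ = −(r/L) sinθ ⇒ φ = -7.253°; ω_rod = −rω cosθ/√(L²−r²sin²θ) = +52.095 rad/s.
V_P = V_A + ω_rod × AP, with AP = 0.0944 m along the rod.
Components: V_Px = −rω sinθ − a·ω_rod·sinφ = -3.9502 m/s;  V_Py = rω cosθ + a·ω_rod·cosφ = -6.2117 m/s.
|V_P| = √(V_Px² + V_Py²) = 7.3614 m/s.

7.36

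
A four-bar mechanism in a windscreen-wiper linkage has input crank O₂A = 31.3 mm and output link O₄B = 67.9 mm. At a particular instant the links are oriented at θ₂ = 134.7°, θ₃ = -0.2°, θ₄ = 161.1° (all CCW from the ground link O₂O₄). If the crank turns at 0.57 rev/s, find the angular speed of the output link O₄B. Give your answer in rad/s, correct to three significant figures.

ω₂ = 3.581 rad/s (from 0.57 rev/s).
Differentiating the loop-closure r₂e^{iθ₂}+r₃e^{iθ₃}=r₁+r₄e^{iθ₄} gives r₂ω₂e^{iθ₂}+r₃ω₃e^{iθ₃}=r₄ω₄e^{iθ₄}.
Eliminating the other unknown: ω₄ = r₂ω₂ sin(θ₂−θ₃) / [r₄ sin(θ₄−θ₃)].
Numerator sine = +0.70834; denominator sine = +0.32061.
Result = 0.0313·3.581·(+0.70834) / (0.0679·(+0.32061)) = +3.6475 rad/s; magnitude 3.6475 rad/s.

3.65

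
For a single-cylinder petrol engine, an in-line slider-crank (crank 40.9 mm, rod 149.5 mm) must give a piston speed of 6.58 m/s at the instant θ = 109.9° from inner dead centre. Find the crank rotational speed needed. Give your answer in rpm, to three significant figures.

For an in-line slider-crank, |v_piston| = rω|sinθ|·[1 + r cosθ/√(L² − r² sin²θ)].
With r = 0.0409 m, L = 0.1495 m, θ = 109.9°: the bracketed kinematic factor |dx/dθ| = 0.034752 m.
ω = v/|dx/dθ| = 6.58/0.034752 = 189.34 rad/s.
N = 60ω/(2π) = 1808.1 rpm.

1810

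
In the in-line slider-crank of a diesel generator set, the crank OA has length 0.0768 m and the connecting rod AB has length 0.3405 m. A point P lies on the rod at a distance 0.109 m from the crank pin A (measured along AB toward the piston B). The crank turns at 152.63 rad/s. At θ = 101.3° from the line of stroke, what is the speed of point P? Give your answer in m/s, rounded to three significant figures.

ω = 152.6 rad/s.  Crank-pin speed |V_A| = rω = 11.722 m/s, perpendicular to OA.
Rod angle: sinφ = −(r/L) sinθ ⇒ φ = -12.778°; ω_rod = −rω cosθ/√(L²−r²sin²θ) = +6.9169 rad/s.
V_P = V_A + ω_rod × AP, with AP = 0.109 m along the rod.
Components: V_Px = −rω sinθ − a·ω_rod·sinφ = -11.328 m/s;  V_Py = rω cosθ + a·ω_rod·cosφ = -1.5616 m/s.
|V_P| = √(V_Px² + V_Py²) = 11.435 m/s.

11.4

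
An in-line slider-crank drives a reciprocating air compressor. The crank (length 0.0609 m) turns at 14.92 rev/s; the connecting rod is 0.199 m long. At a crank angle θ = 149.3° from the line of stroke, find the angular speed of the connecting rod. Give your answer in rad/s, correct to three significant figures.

ω = 93.75 rad/s (converted from 14.92 rev/s).
The rod makes angle φ with the slider axis where L sinφ = r sinθ; differentiating, L cosφ·φ̇ = r ω cosθ.
L cosφ = √(L² − r² sin²θ) = 0.19656 m.
|ω_rod| = r ω |cosθ| / √(L² − r² sin²θ) = 0.0609·93.75·0.85985/0.19656 = 24.975 rad/s.

25.0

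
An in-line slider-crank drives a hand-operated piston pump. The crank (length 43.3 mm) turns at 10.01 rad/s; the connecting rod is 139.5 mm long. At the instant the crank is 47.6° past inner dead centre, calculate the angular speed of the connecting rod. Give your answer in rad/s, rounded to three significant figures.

ω = 10.01 rad/s
The rod makes angle φ with the slider axis where L sinφ = r sinθ; differentiating, L cosφ·φ̇ = r ω cosθ.
L cosφ = √(L² − r² sin²θ) = 0.13579 m.
|ω_rod| = r ω |cosθ| / √(L² − r² sin²θ) = 0.0433·10.01·0.67430/0.13579 = 2.1524 rad/s.

2.15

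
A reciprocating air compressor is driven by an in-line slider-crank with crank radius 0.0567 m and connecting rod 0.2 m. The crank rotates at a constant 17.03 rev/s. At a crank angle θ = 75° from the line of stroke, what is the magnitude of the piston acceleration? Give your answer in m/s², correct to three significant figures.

ω = 2π·17 = 107 rad/s
x(θ) = r cosθ + √(L² − r² sin²θ); with ω constant, a = ω²·d²x/dθ².
d²x/dθ² = −r cosθ − r²(cos2θ)/√u − r⁴ sin²2θ/(4u^{3/2}),  u = L² − r² sin²θ = 0.0370005 m².
Substituting r = 0.0567 m, L = 0.2 m, θ = 75°: d²x/dθ² = -0.00029165 m.
a = ω²·d²x/dθ² = (107)²·(-0.00029165) = -3.3393 m/s²;  |a| = 3.3393 m/s².

3.34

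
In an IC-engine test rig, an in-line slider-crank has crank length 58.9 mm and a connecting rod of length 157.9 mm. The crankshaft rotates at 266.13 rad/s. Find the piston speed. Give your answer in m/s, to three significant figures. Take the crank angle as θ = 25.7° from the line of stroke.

9.11

ω = 266.1 rad/s
For an in-line slider-crank, x = r cosθ + √(L² − r² sin²θ), so v = −rω sinθ·[1 + r cosθ/√(L² − r² sin²θ)].
With r = 0.0589 m, L = 0.1579 m, θ = 25.7°: √(L² − r² sin²θ) = 0.15582 m.
v = −0.0589·266.1·0.43366·[1 + 0.0589·0.90108/0.15582] = -9.1129 m/s.
|v| = 9.1129 m/s.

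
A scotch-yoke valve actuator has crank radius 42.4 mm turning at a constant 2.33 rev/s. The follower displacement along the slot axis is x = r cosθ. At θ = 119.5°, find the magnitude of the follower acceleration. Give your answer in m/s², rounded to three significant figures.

4.47

ω = 14.64 rad/s (from 2.33 rev/s).
x = r cosθ ⇒ ẍ = −rω² cosθ (ω constant).
|a| = rω²|cosθ| = 0.0424·(14.64)²·|cos 119.5°| = 4.4748 m/s².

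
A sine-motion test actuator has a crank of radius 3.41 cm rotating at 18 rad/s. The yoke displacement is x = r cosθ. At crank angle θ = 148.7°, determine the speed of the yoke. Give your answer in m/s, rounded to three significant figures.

ω = 18 rad/s
x = r cosθ ⇒ ẋ = −rω sinθ.
|v| = rω|sinθ| = 0.0341·18·|sin 148.7°| = 0.31888 m/s.

0.319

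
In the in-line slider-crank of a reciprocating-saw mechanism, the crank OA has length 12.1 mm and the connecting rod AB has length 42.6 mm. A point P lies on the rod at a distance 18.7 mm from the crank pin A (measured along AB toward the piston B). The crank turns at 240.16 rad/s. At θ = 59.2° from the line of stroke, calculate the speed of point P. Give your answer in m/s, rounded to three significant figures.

ω = 240.2 rad/s.  Crank-pin speed |V_A| = rω = 2.9059 m/s, perpendicular to OA.
Rod angle: sinφ = −(r/L) sinθ ⇒ φ = -14.121°; ω_rod = −rω cosθ/√(L²−r²sin²θ) = -36.017 rad/s.
V_P = V_A + ω_rod × AP, with AP = 0.0187 m along the rod.
Components: V_Px = −rω sinθ − a·ω_rod·sinφ = -2.6604 m/s;  V_Py = rω cosθ + a·ω_rod·cosφ = +0.8348 m/s.
|V_P| = √(V_Px² + V_Py²) = 2.7883 m/s.

2.79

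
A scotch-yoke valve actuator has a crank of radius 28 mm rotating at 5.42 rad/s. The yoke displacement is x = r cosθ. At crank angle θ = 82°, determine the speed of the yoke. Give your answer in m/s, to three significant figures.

0.150

ω = 5.42 rad/s
x = r cosθ ⇒ ẋ = −rω sinθ.
|v| = rω|sinθ| = 0.028·5.42·|sin 82°| = 0.15028 m/s.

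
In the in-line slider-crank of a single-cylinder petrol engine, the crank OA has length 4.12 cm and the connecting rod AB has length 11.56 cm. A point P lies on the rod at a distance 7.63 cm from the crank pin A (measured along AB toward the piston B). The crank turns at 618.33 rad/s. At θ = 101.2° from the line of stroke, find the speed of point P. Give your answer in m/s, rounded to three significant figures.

23.8

ω = 618.3 rad/s.  Crank-pin speed |V_A| = rω = 25.475 m/s, perpendicular to OA.
Rod angle: sinφ = −(r/L) sinθ ⇒ φ = -20.464°; ω_rod = −rω cosθ/√(L²−r²sin²θ) = +45.687 rad/s.
V_P = V_A + ω_rod × AP, with AP = 0.0763 m along the rod.
Components: V_Px = −rω sinθ − a·ω_rod·sinφ = -23.771 m/s;  V_Py = rω cosθ + a·ω_rod·cosφ = -1.6822 m/s.
|V_P| = √(V_Px² + V_Py²) = 23.831 m/s.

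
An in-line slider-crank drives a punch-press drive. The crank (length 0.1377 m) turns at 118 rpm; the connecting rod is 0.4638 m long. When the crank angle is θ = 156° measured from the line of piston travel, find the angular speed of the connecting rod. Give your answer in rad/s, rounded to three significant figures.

ω = 12.36 rad/s (converted from 118 rpm).
The rod makes angle φ with the slider axis where L sinφ = r sinθ; differentiating, L cosφ·φ̇ = r ω cosθ.
L cosφ = √(L² − r² sin²θ) = 0.46041 m.
|ω_rod| = r ω |cosθ| / √(L² − r² sin²θ) = 0.1377·12.36·0.91355/0.46041 = 3.3762 rad/s.

3.38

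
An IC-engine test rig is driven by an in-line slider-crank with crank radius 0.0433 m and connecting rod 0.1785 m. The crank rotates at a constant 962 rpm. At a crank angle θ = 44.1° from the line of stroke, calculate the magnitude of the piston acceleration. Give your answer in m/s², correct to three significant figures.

321

ω = 2π·962/60 = 100.7 rad/s
x(θ) = r cosθ + √(L² − r² sin²θ); with ω constant, a = ω²·d²x/dθ².
d²x/dθ² = −r cosθ − r²(cos2θ)/√u − r⁴ sin²2θ/(4u^{3/2}),  u = L² − r² sin²θ = 0.0309543 m².
Substituting r = 0.0433 m, L = 0.1785 m, θ = 44.1°: d²x/dθ² = -0.031591 m.
a = ω²·d²x/dθ² = (100.7)²·(-0.031591) = -320.6 m/s²;  |a| = 320.6 m/s².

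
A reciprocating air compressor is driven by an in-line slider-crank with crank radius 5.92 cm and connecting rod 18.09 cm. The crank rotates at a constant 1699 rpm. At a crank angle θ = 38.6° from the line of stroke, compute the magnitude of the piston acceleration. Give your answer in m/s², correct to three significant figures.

ω = 2π·1699/60 = 177.9 rad/s
x(θ) = r cosθ + √(L² − r² sin²θ); with ω constant, a = ω²·d²x/dθ².
d²x/dθ² = −r cosθ − r²(cos2θ)/√u − r⁴ sin²2θ/(4u^{3/2}),  u = L² − r² sin²θ = 0.0313607 m².
Substituting r = 0.0592 m, L = 0.1809 m, θ = 38.6°: d²x/dθ² = -0.051176 m.
a = ω²·d²x/dθ² = (177.9)²·(-0.051176) = -1620 m/s²;  |a| = 1620 m/s².

1620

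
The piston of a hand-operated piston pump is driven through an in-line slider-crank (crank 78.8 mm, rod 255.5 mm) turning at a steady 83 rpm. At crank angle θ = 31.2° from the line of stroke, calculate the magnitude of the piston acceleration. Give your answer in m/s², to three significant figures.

5.99

ω = 2π·83/60 = 8.692 rad/s
x(θ) = r cosθ + √(L² − r² sin²θ); with ω constant, a = ω²·d²x/dθ².
d²x/dθ² = −r cosθ − r²(cos2θ)/√u − r⁴ sin²2θ/(4u^{3/2}),  u = L² − r² sin²θ = 0.0636139 m².
Substituting r = 0.0788 m, L = 0.2555 m, θ = 31.2°: d²x/dθ² = -0.079281 m.
a = ω²·d²x/dθ² = (8.692)²·(-0.079281) = -5.9894 m/s²;  |a| = 5.9894 m/s².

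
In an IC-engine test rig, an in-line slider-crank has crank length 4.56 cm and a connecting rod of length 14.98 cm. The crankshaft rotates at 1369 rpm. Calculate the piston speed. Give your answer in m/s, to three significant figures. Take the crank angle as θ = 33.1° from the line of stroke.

ω = 2π·1369/60 = 143.4 rad/s
For an in-line slider-crank, x = r cosθ + √(L² − r² sin²θ), so v = −rω sinθ·[1 + r cosθ/√(L² − r² sin²θ)].
With r = 0.0456 m, L = 0.1498 m, θ = 33.1°: √(L² − r² sin²θ) = 0.14772 m.
v = −0.0456·143.4·0.54610·[1 + 0.0456·0.83772/0.14772] = -4.4932 m/s.
|v| = 4.4932 m/s.

4.49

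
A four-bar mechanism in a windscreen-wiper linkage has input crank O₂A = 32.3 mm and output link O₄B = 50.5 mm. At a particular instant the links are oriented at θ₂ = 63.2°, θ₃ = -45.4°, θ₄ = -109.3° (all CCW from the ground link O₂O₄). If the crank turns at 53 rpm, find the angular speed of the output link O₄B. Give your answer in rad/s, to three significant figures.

3.75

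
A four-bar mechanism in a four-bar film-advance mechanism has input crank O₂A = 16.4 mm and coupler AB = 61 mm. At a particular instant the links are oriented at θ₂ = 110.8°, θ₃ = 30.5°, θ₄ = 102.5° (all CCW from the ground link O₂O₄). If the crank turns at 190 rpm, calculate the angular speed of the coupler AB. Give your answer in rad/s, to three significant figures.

ω₂ = 19.9 rad/s (from 190 rpm).
Differentiating the loop-closure r₂e^{iθ₂}+r₃e^{iθ₃}=r₁+r₄e^{iθ₄} gives r₂ω₂e^{iθ₂}+r₃ω₃e^{iθ₃}=r₄ω₄e^{iθ₄}.
Eliminating the other unknown: ω₃ = r₂ω₂ sin(θ₄−θ₂) / [r₃ sin(θ₃−θ₄)].
Numerator sine = -0.14436; denominator sine = -0.95106.
Result = 0.0164·19.9·(-0.14436) / (0.061·(-0.95106)) = +0.81194 rad/s; magnitude 0.81194 rad/s.

0.812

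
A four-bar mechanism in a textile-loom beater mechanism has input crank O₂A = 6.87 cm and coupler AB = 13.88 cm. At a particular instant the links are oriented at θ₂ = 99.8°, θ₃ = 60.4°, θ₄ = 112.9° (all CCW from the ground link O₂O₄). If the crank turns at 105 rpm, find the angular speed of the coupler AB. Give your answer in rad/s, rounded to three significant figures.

1.55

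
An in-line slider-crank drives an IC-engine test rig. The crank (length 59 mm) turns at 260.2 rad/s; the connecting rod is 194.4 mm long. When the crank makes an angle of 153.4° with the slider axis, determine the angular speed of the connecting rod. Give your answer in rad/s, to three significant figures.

ω = 260.2 rad/s
The rod makes angle φ with the slider axis where L sinφ = r sinθ; differentiating, L cosφ·φ̇ = r ω cosθ.
L cosφ = √(L² − r² sin²θ) = 0.1926 m.
|ω_rod| = r ω |cosθ| / √(L² − r² sin²θ) = 0.059·260.2·0.89415/0.1926 = 71.273 rad/s.

71.3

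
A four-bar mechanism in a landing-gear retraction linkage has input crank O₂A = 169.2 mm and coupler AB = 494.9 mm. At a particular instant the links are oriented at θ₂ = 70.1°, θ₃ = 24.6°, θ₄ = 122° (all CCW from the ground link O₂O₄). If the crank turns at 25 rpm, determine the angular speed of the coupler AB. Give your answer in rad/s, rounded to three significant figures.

ω₂ = 2.618 rad/s (from 25 rpm).
Differentiating the loop-closure r₂e^{iθ₂}+r₃e^{iθ₃}=r₁+r₄e^{iθ₄} gives r₂ω₂e^{iθ₂}+r₃ω₃e^{iθ₃}=r₄ω₄e^{iθ₄}.
Eliminating the other unknown: ω₃ = r₂ω₂ sin(θ₄−θ₂) / [r₃ sin(θ₃−θ₄)].
Numerator sine = +0.78694; denominator sine = -0.99167.
Result = 0.1692·2.618·(+0.78694) / (0.4949·(-0.99167)) = -0.71027 rad/s; magnitude 0.71027 rad/s.

0.710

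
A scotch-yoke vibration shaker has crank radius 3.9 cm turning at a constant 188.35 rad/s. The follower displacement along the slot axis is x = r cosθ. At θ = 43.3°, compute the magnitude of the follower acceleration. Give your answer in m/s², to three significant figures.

1010

ω = 188.3 rad/s
x = r cosθ ⇒ ẍ = −rω² cosθ (ω constant).
|a| = rω²|cosθ| = 0.039·(188.3)²·|cos 43.3°| = 1006.9 m/s².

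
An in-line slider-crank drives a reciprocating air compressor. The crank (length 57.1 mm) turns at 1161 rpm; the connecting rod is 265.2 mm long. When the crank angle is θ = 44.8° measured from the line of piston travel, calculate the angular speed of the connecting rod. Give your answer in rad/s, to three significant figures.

18.8

ω = 121.6 rad/s (converted from 1161 rpm).
The rod makes angle φ with the slider axis where L sinφ = r sinθ; differentiating, L cosφ·φ̇ = r ω cosθ.
L cosφ = √(L² − r² sin²θ) = 0.26213 m.
|ω_rod| = r ω |cosθ| / √(L² − r² sin²θ) = 0.0571·121.6·0.70957/0.26213 = 18.792 rad/s.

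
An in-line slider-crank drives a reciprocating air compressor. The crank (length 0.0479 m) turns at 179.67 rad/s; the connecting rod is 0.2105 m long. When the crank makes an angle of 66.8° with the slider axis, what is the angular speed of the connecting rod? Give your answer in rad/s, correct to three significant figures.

ω = 179.7 rad/s
The rod makes angle φ with the slider axis where L sinφ = r sinθ; differentiating, L cosφ·φ̇ = r ω cosθ.
L cosφ = √(L² − r² sin²θ) = 0.20584 m.
|ω_rod| = r ω |cosθ| / √(L² − r² sin²θ) = 0.0479·179.7·0.39394/0.20584 = 16.47 rad/s.

16.5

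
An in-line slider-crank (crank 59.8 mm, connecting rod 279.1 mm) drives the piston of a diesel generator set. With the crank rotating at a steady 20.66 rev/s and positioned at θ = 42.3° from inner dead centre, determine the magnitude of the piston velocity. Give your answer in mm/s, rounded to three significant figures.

ω = 2π·20.7 = 129.8 rad/s
For an in-line slider-crank, x = r cosθ + √(L² − r² sin²θ), so v = −rω sinθ·[1 + r cosθ/√(L² − r² sin²θ)].
With r = 0.0598 m, L = 0.2791 m, θ = 42.3°: √(L² − r² sin²θ) = 0.27618 m.
v = −0.0598·129.8·0.67301·[1 + 0.0598·0.73963/0.27618] = -6.061 m/s.
|v| = 6.061 m/s = 6061 mm/s.

6060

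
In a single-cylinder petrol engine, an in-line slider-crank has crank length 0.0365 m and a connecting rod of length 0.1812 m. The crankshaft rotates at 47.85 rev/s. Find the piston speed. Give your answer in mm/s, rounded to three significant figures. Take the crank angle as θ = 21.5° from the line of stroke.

ω = 2π·47.9 = 300.7 rad/s
For an in-line slider-crank, x = r cosθ + √(L² − r² sin²θ), so v = −rω sinθ·[1 + r cosθ/√(L² − r² sin²θ)].
With r = 0.0365 m, L = 0.1812 m, θ = 21.5°: √(L² − r² sin²θ) = 0.18071 m.
v = −0.0365·300.7·0.36650·[1 + 0.0365·0.93042/0.18071] = -4.7777 m/s.
|v| = 4.7777 m/s = 4777.7 mm/s.

4780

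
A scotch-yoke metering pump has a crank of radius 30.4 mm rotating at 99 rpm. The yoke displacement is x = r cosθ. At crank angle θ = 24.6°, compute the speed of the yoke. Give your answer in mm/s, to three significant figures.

131

ω = 10.37 rad/s (from 99 rpm).
x = r cosθ ⇒ ẋ = −rω sinθ.
|v| = rω|sinθ| = 0.0304·10.37·|sin 24.6°| = 0.1312 m/s = 131.2 mm/s.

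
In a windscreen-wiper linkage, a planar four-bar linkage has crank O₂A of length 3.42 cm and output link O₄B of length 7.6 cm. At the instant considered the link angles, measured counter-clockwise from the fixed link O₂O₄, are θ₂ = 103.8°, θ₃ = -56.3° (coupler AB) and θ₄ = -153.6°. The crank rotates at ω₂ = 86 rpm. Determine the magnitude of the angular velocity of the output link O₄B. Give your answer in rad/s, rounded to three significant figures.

1.39

ω₂ = 9.006 rad/s (from 86 rpm).
Differentiating the loop-closure r₂e^{iθ₂}+r₃e^{iθ₃}=r₁+r₄e^{iθ₄} gives r₂ω₂e^{iθ₂}+r₃ω₃e^{iθ₃}=r₄ω₄e^{iθ₄}.
Eliminating the other unknown: ω₄ = r₂ω₂ sin(θ₂−θ₃) / [r₄ sin(θ₄−θ₃)].
Numerator sine = +0.34038; denominator sine = -0.99189.
Result = 0.0342·9.006·(+0.34038) / (0.076·(-0.99189)) = -1.3907 rad/s; magnitude 1.3907 rad/s.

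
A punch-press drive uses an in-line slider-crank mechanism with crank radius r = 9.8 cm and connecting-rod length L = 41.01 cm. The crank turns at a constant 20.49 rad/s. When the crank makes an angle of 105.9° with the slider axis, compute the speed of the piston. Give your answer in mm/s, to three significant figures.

ω = 20.49 rad/s
For an in-line slider-crank, x = r cosθ + √(L² − r² sin²θ), so v = −rω sinθ·[1 + r cosθ/√(L² − r² sin²θ)].
With r = 0.098 m, L = 0.4101 m, θ = 105.9°: √(L² − r² sin²θ) = 0.39912 m.
v = −0.098·20.49·0.96174·[1 + 0.098·-0.27396/0.39912] = -1.8013 m/s.
|v| = 1.8013 m/s = 1801.3 mm/s.

1800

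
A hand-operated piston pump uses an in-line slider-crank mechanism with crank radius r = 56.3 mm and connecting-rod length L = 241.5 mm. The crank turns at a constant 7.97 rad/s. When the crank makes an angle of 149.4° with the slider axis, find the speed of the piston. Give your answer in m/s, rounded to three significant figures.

0.182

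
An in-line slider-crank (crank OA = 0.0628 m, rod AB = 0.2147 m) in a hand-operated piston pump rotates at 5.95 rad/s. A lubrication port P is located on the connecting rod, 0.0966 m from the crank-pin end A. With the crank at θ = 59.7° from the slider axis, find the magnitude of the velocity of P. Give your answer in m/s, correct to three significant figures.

ω = 5.95 rad/s.  Crank-pin speed |V_A| = rω = 0.37366 m/s, perpendicular to OA.
Rod angle: sinφ = −(r/L) sinθ ⇒ φ = -14.628°; ω_rod = −rω cosθ/√(L²−r²sin²θ) = -0.90749 rad/s.
V_P = V_A + ω_rod × AP, with AP = 0.0966 m along the rod.
Components: V_Px = −rω sinθ − a·ω_rod·sinφ = -0.34476 m/s;  V_Py = rω cosθ + a·ω_rod·cosφ = +0.1037 m/s.
|V_P| = √(V_Px² + V_Py²) = 0.36001 m/s.

0.360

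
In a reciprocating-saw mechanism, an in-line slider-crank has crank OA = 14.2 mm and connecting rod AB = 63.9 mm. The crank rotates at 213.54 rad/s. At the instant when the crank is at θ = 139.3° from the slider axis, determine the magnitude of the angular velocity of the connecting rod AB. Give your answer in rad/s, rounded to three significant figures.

36.4

ω = 213.5 rad/s
The rod makes angle φ with the slider axis where L sinφ = r sinθ; differentiating, L cosφ·φ̇ = r ω cosθ.
L cosφ = √(L² − r² sin²θ) = 0.063226 m.
|ω_rod| = r ω |cosθ| / √(L² − r² sin²θ) = 0.0142·213.5·0.75813/0.063226 = 36.36 rad/s.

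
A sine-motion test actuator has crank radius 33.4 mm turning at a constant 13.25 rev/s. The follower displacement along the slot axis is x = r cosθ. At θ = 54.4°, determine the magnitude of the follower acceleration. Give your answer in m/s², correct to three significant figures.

135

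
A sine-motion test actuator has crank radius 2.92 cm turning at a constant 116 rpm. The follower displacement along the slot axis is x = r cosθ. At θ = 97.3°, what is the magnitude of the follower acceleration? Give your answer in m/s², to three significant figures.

0.547

ω = 12.15 rad/s (from 116 rpm).
x = r cosθ ⇒ ẍ = −rω² cosθ (ω constant).
|a| = rω²|cosθ| = 0.0292·(12.15)²·|cos 97.3°| = 0.5475 m/s².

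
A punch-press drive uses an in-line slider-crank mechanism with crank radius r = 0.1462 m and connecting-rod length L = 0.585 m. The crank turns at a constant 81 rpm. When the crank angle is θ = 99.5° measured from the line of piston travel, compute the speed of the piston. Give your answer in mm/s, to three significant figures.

ω = 2π·81/60 = 8.482 rad/s
For an in-line slider-crank, x = r cosθ + √(L² − r² sin²θ), so v = −rω sinθ·[1 + r cosθ/√(L² − r² sin²θ)].
With r = 0.1462 m, L = 0.585 m, θ = 99.5°: √(L² − r² sin²θ) = 0.56695 m.
v = −0.1462·8.482·0.98629·[1 + 0.1462·-0.16505/0.56695] = -1.171 m/s.
|v| = 1.171 m/s = 1171 mm/s.

1170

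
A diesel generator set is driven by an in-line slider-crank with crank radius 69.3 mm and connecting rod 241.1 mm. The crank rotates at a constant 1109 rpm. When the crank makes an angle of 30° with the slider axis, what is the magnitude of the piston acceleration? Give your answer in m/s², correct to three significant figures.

ω = 2π·1109/60 = 116.1 rad/s
x(θ) = r cosθ + √(L² − r² sin²θ); with ω constant, a = ω²·d²x/dθ².
d²x/dθ² = −r cosθ − r²(cos2θ)/√u − r⁴ sin²2θ/(4u^{3/2}),  u = L² − r² sin²θ = 0.0569286 m².
Substituting r = 0.0693 m, L = 0.2411 m, θ = 30°: d²x/dθ² = -0.070398 m.
a = ω²·d²x/dθ² = (116.1)²·(-0.070398) = -949.47 m/s²;  |a| = 949.47 m/s².

949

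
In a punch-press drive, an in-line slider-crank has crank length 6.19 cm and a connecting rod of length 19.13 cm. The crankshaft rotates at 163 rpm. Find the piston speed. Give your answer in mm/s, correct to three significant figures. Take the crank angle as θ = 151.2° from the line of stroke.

363

ω = 2π·163/60 = 17.07 rad/s
For an in-line slider-crank, x = r cosθ + √(L² − r² sin²θ), so v = −rω sinθ·[1 + r cosθ/√(L² − r² sin²θ)].
With r = 0.0619 m, L = 0.1913 m, θ = 151.2°: √(L² − r² sin²θ) = 0.18896 m.
v = −0.0619·17.07·0.48175·[1 + 0.0619·-0.87631/0.18896] = -0.3629 m/s.
|v| = 0.3629 m/s = 362.9 mm/s.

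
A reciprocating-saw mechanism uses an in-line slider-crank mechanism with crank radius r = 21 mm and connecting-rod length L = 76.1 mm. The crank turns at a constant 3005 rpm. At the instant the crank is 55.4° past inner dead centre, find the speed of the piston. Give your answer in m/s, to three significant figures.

ω = 2π·3005/60 = 314.7 rad/s
For an in-line slider-crank, x = r cosθ + √(L² − r² sin²θ), so v = −rω sinθ·[1 + r cosθ/√(L² − r² sin²θ)].
With r = 0.021 m, L = 0.0761 m, θ = 55.4°: √(L² − r² sin²θ) = 0.074111 m.
v = −0.021·314.7·0.82314·[1 + 0.021·0.56784/0.074111] = -6.3148 m/s.
|v| = 6.3148 m/s.

6.31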